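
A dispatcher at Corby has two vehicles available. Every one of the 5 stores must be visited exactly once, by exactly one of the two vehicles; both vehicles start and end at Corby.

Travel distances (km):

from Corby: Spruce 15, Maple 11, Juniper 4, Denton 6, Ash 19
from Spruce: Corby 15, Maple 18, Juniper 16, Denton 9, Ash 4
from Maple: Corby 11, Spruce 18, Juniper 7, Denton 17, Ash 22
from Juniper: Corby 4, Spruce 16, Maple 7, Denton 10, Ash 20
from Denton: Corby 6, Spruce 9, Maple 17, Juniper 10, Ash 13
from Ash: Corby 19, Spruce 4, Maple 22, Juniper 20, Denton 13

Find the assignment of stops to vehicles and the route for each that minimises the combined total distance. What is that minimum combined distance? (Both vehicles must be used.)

60 km — the smallest possible combined total.

Check every non-empty split of the stops between the two vehicles; for each half take its own optimal tour:
  {Spruce} + {Maple, Juniper, Denton, Ash}: 30 + 52 = 82
  {Maple} + {Spruce, Juniper, Denton, Ash}: 22 + 43 = 65
  {Spruce, Maple} + {Juniper, Denton, Ash}: 44 + 43 = 87
  {Juniper} + {Spruce, Maple, Denton, Ash}: 8 + 52 = 60
  {Spruce, Juniper} + {Maple, Denton, Ash}: 35 + 52 = 87
  {Maple, Juniper} + {Spruce, Denton, Ash}: 22 + 38 = 60
  … (15 splits in total)
Best: vehicle 1 Corby → Juniper → Corby = 8; vehicle 2 Corby → Maple → Spruce → Ash → Denton → Corby = 52; combined 60.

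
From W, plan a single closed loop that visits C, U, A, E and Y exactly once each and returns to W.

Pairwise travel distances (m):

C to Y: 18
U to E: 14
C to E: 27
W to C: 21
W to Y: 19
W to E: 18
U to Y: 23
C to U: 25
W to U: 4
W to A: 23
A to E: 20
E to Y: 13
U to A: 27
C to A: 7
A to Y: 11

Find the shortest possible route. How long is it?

W→C→U→A→E→Y→W: 21+25+27+20+13+19 = 125
W→C→U→A→Y→E→W: 21+25+27+11+13+18 = 115
W→C→U→E→A→Y→W: 21+25+14+20+11+19 = 110
W→C→U→E→Y→A→W: 21+25+14+13+11+23 = 107
W→C→U→Y→A→E→W: 21+25+23+11+20+18 = 118
W→C→U→Y→E→A→W: 21+25+23+13+20+23 = 125
W→C→A→U→E→Y→W: 21+7+27+14+13+19 = 101
W→C→A→U→Y→E→W: 21+7+27+23+13+18 = 109
W→C→A→E→U→Y→W: 21+7+20+14+23+19 = 104
W→C→A→E→Y→U→W: 21+7+20+13+23+4 = 88
W→C→A→Y→U→E→W: 21+7+11+23+14+18 = 94
W→C→A→Y→E→U→W: 21+7+11+13+14+4 = 70
W→C→E→U→A→Y→W: 21+27+14+27+11+19 = 119
W→C→E→U→Y→A→W: 21+27+14+23+11+23 = 119
… (46 more)
The minimum is 70.
One optimal route: W → C → A → Y → E → U → W (or its reverse).

70 m — the shortest possible round trip.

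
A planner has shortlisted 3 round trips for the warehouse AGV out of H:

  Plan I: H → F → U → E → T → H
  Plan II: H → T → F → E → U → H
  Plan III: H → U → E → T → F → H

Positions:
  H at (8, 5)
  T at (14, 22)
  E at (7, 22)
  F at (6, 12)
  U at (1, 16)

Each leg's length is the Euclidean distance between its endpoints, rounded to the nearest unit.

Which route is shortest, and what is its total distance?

Plan I: 7 + 6 + 8 + 7 + 18 = 46
Plan II: 18 + 13 + 10 + 8 + 13 = 62
Plan III: 13 + 8 + 7 + 13 + 7 = 48

46 — Plan I is the shortest.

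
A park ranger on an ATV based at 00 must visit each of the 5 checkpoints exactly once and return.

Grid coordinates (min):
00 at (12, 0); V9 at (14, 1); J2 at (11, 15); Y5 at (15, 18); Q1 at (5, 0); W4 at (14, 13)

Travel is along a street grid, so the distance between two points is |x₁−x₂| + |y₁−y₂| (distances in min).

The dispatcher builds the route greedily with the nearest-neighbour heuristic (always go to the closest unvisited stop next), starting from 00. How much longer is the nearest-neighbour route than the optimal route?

10 min longer than the optimal tour.

00: V9=3, Q1=7, W4=15, J2=16, Y5=21 ⇒ V9
V9: Q1=10, W4=12, J2=17, Y5=18 ⇒ Q1
Q1: J2=21, W4=22, Y5=28 ⇒ J2
J2: W4=5, Y5=7 ⇒ W4
W4: Y5=6 ⇒ Y5
NN route 00 → V9 → Q1 → J2 → W4 → Y5 → 00 costs 66.
Optimal: 00 → V9 → W4 → Y5 → J2 → Q1 → 00 costs 56 (by enumerating all 60 distinct tours).
Excess = 66 − 56 = 10.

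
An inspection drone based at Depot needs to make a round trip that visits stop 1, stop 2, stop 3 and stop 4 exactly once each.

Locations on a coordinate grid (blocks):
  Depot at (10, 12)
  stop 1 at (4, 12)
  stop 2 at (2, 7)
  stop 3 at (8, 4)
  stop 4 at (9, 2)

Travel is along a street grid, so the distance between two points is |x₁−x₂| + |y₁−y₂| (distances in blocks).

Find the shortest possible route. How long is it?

Minimum total distance: 36 blocks.

Depot-stop 1-stop 2-stop 3-stop 4-Depot: 6+7+9+3+11 = 36
Depot-stop 1-stop 2-stop 4-stop 3-Depot: 6+7+12+3+10 = 38
Depot-stop 1-stop 3-stop 2-stop 4-Depot: 6+12+9+12+11 = 50
Depot-stop 1-stop 3-stop 4-stop 2-Depot: 6+12+3+12+13 = 46
Depot-stop 1-stop 4-stop 2-stop 3-Depot: 6+15+12+9+10 = 52
Depot-stop 1-stop 4-stop 3-stop 2-Depot: 6+15+3+9+13 = 46
Depot-stop 2-stop 1-stop 3-stop 4-Depot: 13+7+12+3+11 = 46
Depot-stop 2-stop 1-stop 4-stop 3-Depot: 13+7+15+3+10 = 48
Depot-stop 2-stop 3-stop 1-stop 4-Depot: 13+9+12+15+11 = 60
Depot-stop 2-stop 4-stop 1-stop 3-Depot: 13+12+15+12+10 = 62
Depot-stop 3-stop 1-stop 2-stop 4-Depot: 10+12+7+12+11 = 52
Depot-stop 3-stop 2-stop 1-stop 4-Depot: 10+9+7+15+11 = 52
The minimum is 36.
One optimal route: Depot → stop 1 → stop 2 → stop 3 → stop 4 → Depot (or its reverse).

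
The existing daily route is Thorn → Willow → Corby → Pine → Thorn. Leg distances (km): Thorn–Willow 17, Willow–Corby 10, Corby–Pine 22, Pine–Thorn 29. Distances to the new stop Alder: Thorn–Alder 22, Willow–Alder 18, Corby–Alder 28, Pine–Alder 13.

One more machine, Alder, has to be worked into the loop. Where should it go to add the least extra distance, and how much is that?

Adding 6 km by placing Alder on the Pine–Thorn leg.

Insertion cost between consecutive stops i–j is d(i,Alder) + d(Alder,j) − d(i,j):
  between Thorn and Willow: 22 + 18 − 17 = 23
  between Willow and Corby: 18 + 28 − 10 = 36
  between Corby and Pine: 28 + 13 − 22 = 19
  between Pine and Thorn: 13 + 22 − 29 = 6
Cheapest insertion is between Pine and Thorn, adding 6.
New total = 78 + 6 = 84.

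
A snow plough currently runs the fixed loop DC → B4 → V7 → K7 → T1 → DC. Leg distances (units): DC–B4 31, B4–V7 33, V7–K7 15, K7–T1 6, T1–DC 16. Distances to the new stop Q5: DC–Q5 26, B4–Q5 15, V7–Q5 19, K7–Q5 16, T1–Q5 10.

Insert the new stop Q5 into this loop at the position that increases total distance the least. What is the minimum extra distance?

Adding 1 by placing Q5 on the B4–V7 leg.

Insertion cost between consecutive stops i–j is d(i,Q5) + d(Q5,j) − d(i,j):
  between DC and B4: 26 + 15 − 31 = 10
  between B4 and V7: 15 + 19 − 33 = 1
  between V7 and K7: 19 + 16 − 15 = 20
  between K7 and T1: 16 + 10 − 6 = 20
  between T1 and DC: 10 + 26 − 16 = 20
Cheapest insertion is between B4 and V7, adding 1.
New total = 101 + 1 = 102.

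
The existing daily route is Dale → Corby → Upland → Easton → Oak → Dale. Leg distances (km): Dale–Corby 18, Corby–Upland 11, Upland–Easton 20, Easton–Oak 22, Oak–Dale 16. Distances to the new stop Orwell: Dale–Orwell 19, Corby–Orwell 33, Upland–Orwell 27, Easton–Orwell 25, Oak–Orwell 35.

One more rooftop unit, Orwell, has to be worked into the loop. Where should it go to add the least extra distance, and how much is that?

+32 km — insert Orwell between Upland and Easton.

Insertion cost between consecutive stops i–j is d(i,Orwell) + d(Orwell,j) − d(i,j):
  between Dale and Corby: 19 + 33 − 18 = 34
  between Corby and Upland: 33 + 27 − 11 = 49
  between Upland and Easton: 27 + 25 − 20 = 32
  between Easton and Oak: 25 + 35 − 22 = 38
  between Oak and Dale: 35 + 19 − 16 = 38
Cheapest insertion is between Upland and Easton, adding 32.
New total = 87 + 32 = 119.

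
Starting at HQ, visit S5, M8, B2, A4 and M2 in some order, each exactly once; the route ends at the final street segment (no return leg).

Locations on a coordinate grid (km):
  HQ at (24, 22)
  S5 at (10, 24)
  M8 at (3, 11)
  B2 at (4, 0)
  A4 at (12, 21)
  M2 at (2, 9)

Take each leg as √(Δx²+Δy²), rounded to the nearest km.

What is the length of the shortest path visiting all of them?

There are 5! = 120 possible orderings.
HQ → S5 → M8 → B2 → A4 → M2: 14+15+11+22+16 = 78
HQ → S5 → M8 → B2 → M2 → A4: 14+15+11+9+16 = 65
HQ → S5 → M8 → A4 → B2 → M2: 14+15+13+22+9 = 73
HQ → S5 → M8 → A4 → M2 → B2: 14+15+13+16+9 = 67
HQ → S5 → M8 → M2 → B2 → A4: 14+15+2+9+22 = 62
HQ → S5 → M8 → M2 → A4 → B2: 14+15+2+16+22 = 69
HQ → S5 → B2 → M8 → A4 → M2: 14+25+11+13+16 = 79
HQ → S5 → B2 → M8 → M2 → A4: 14+25+11+2+16 = 68
HQ → S5 → B2 → A4 → M8 → M2: 14+25+22+13+2 = 76
HQ → S5 → B2 → A4 → M2 → M8: 14+25+22+16+2 = 79
HQ → S5 → B2 → M2 → M8 → A4: 14+25+9+2+13 = 63
HQ → S5 → B2 → M2 → A4 → M8: 14+25+9+16+13 = 77
HQ → S5 → A4 → M8 → B2 → M2: 14+4+13+11+9 = 51
HQ → S5 → A4 → M8 → M2 → B2: 14+4+13+2+9 = 42
… (106 more)
The minimum is 42.
One shortest path: HQ → S5 → A4 → M8 → M2 → B2.

Minimum one-way distance = 42 km.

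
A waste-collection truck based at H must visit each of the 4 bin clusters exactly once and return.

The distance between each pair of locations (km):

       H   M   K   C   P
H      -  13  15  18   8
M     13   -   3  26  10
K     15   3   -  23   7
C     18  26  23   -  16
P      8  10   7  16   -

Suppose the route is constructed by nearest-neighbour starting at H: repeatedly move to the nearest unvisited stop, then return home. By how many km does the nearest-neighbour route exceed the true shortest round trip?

H: P=8, M=13, K=15, C=18 ⇒ P
P: K=7, M=10, C=16 ⇒ K
K: M=3, C=23 ⇒ M
M: C=26 ⇒ C
NN route H → P → K → M → C → H costs 62.
Optimal: H → M → K → P → C → H costs 57 (by enumerating all 12 distinct tours).
Excess = 62 − 57 = 5.

Excess over optimum: 5 km.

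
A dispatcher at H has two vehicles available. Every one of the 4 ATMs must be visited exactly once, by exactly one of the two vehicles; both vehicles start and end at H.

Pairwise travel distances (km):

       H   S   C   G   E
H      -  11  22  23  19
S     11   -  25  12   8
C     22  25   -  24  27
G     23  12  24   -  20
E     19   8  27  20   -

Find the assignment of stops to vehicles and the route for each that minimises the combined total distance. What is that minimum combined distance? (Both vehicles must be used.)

Minimum combined distance: 106 km.

There are 2^3 − 1 = 7 ways to divide the 4 stops into two non-empty groups. For each, the best each vehicle can do is its own shortest tour through its group:
  {S} + {C, G, E}: 22 + 85 = 107
  {C} + {S, G, E}: 44 + 62 = 106
  {S, C} + {G, E}: 58 + 62 = 120
  {G} + {S, C, E}: 46 + 68 = 114
  {S, G} + {C, E}: 46 + 68 = 114
  {C, G} + {S, E}: 69 + 38 = 107
  … (7 splits in total)
Best: vehicle 1 H → C → H = 44; vehicle 2 H → S → G → E → H = 62; combined 106.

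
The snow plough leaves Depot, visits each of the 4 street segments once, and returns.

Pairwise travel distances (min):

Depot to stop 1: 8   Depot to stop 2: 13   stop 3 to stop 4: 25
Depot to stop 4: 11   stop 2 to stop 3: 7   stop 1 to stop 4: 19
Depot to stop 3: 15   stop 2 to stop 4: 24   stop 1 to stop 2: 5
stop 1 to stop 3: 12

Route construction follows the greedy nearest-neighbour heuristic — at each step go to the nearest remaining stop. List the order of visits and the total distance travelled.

Total distance 56 min via the nearest-neighbour route Depot → stop 1 → stop 2 → stop 3 → stop 4 → Depot.

Depot → [stop 1:8 / stop 4:11 / stop 2:13 / stop 3:15] → stop 1 (8)
stop 1 → [stop 2:5 / stop 3:12 / stop 4:19] → stop 2 (5)
stop 2 → [stop 3:7 / stop 4:24] → stop 3 (7)
stop 3 → [stop 4:25] → stop 4 (25)
Return stop 4→Depot: 11.
Total = 8 + 5 + 7 + 25 + 11 = 56.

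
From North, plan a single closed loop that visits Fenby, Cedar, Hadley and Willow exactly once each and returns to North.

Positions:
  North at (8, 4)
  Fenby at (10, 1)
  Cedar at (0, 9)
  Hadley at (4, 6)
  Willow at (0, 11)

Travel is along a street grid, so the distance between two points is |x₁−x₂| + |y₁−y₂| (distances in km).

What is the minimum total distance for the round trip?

40 km — the shortest possible round trip.

With 4 stops there are 4!/2 = 12 distinct round trips (a route and its reverse cost the same).
North - Fenby - Cedar - Hadley - Willow - North: 5+18+7+9+15 = 54
North - Fenby - Cedar - Willow - Hadley - North: 5+18+2+9+6 = 40
North - Fenby - Hadley - Cedar - Willow - North: 5+11+7+2+15 = 40
North - Fenby - Hadley - Willow - Cedar - North: 5+11+9+2+13 = 40
North - Fenby - Willow - Cedar - Hadley - North: 5+20+2+7+6 = 40
North - Fenby - Willow - Hadley - Cedar - North: 5+20+9+7+13 = 54
North - Cedar - Fenby - Hadley - Willow - North: 13+18+11+9+15 = 66
North - Cedar - Fenby - Willow - Hadley - North: 13+18+20+9+6 = 66
North - Cedar - Hadley - Fenby - Willow - North: 13+7+11+20+15 = 66
North - Cedar - Willow - Fenby - Hadley - North: 13+2+20+11+6 = 52
North - Hadley - Fenby - Cedar - Willow - North: 6+11+18+2+15 = 52
North - Hadley - Cedar - Fenby - Willow - North: 6+7+18+20+15 = 66
The minimum is 40.
One optimal route: North → Fenby → Cedar → Willow → Hadley → North (or its reverse).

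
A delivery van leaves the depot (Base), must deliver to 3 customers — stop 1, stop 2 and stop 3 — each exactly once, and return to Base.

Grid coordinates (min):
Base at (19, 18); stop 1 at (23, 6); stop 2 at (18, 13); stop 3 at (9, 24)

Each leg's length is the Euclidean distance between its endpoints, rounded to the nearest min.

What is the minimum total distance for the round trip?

There are 3 distinct closed tours to check (reversals are equivalent).
Base→stop 1→stop 2→stop 3→Base: 13+9+14+12 = 48
Base→stop 1→stop 3→stop 2→Base: 13+23+14+5 = 55
Base→stop 2→stop 1→stop 3→Base: 5+9+23+12 = 49
The minimum is 48.
One optimal route: Base → stop 1 → stop 2 → stop 3 → Base (or its reverse).

Minimum total distance: 48 min.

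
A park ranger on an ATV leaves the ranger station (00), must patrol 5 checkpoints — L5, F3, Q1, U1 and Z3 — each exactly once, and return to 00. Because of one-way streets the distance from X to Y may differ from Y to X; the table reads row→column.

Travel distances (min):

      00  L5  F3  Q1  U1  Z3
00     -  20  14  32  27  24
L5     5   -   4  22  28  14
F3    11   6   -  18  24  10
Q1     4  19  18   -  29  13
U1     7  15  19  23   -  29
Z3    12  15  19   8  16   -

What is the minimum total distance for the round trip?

00→L5→F3→Q1→U1→Z3→00: 20+4+18+29+29+12 = 112
00→L5→F3→Q1→Z3→U1→00: 20+4+18+13+16+7 = 78
00→L5→F3→U1→Q1→Z3→00: 20+4+24+23+13+12 = 96
00→L5→F3→U1→Z3→Q1→00: 20+4+24+29+8+4 = 89
00→L5→F3→Z3→Q1→U1→00: 20+4+10+8+29+7 = 78
00→L5→F3→Z3→U1→Q1→00: 20+4+10+16+23+4 = 77
00→L5→Q1→F3→U1→Z3→00: 20+22+18+24+29+12 = 125
00→L5→Q1→F3→Z3→U1→00: 20+22+18+10+16+7 = 93
00→L5→Q1→U1→F3→Z3→00: 20+22+29+19+10+12 = 112
00→L5→Q1→U1→Z3→F3→00: 20+22+29+29+19+11 = 130
00→L5→Q1→Z3→F3→U1→00: 20+22+13+19+24+7 = 105
00→L5→Q1→Z3→U1→F3→00: 20+22+13+16+19+11 = 101
00→L5→U1→F3→Q1→Z3→00: 20+28+19+18+13+12 = 110
00→L5→U1→F3→Z3→Q1→00: 20+28+19+10+8+4 = 89
… (106 more)
00→U1→L5→F3→Z3→Q1→00: 27+15+4+10+8+4 = 68  ← best
The minimum is 68.
One optimal route: 00 → U1 → L5 → F3 → Z3 → Q1 → 00.

68 min — the shortest possible round trip.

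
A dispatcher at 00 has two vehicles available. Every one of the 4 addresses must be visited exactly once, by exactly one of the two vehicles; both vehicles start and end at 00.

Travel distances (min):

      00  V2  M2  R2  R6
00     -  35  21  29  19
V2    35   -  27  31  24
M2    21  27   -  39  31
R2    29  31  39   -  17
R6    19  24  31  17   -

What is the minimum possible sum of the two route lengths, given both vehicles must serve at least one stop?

144 min — the smallest possible combined total.

Check every non-empty split of the stops between the two vehicles; for each half take its own optimal tour:
  {V2} + {M2, R2, R6}: 70 + 96 = 166
  {M2} + {V2, R2, R6}: 42 + 102 = 144
  {V2, M2} + {R2, R6}: 83 + 65 = 148
  {R2} + {V2, M2, R6}: 58 + 91 = 149
  {V2, R2} + {M2, R6}: 95 + 71 = 166
  {M2, R2} + {V2, R6}: 89 + 78 = 167
  … (7 splits in total)
Best: vehicle 1 00 → M2 → 00 = 42; vehicle 2 00 → V2 → R2 → R6 → 00 = 102; combined 144.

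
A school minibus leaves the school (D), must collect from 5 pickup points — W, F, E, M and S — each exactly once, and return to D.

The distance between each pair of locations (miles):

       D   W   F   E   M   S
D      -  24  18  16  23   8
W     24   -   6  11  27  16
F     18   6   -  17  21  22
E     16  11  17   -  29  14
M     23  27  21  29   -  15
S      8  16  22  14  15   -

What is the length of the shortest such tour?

77 miles — the shortest possible round trip.

There are 60 distinct closed tours to check (reversals are equivalent).
D-W-F-E-M-S-D: 24+6+17+29+15+8 = 99
D-W-F-E-S-M-D: 24+6+17+14+15+23 = 99
D-W-F-M-E-S-D: 24+6+21+29+14+8 = 102
D-W-F-M-S-E-D: 24+6+21+15+14+16 = 96
D-W-F-S-E-M-D: 24+6+22+14+29+23 = 118
D-W-F-S-M-E-D: 24+6+22+15+29+16 = 112
D-W-E-F-M-S-D: 24+11+17+21+15+8 = 96
D-W-E-F-S-M-D: 24+11+17+22+15+23 = 112
D-W-E-M-F-S-D: 24+11+29+21+22+8 = 115
D-W-E-M-S-F-D: 24+11+29+15+22+18 = 119
D-W-E-S-F-M-D: 24+11+14+22+21+23 = 115
D-W-E-S-M-F-D: 24+11+14+15+21+18 = 103
D-W-M-F-E-S-D: 24+27+21+17+14+8 = 111
D-W-M-F-S-E-D: 24+27+21+22+14+16 = 124
… (46 more)
D-E-W-F-M-S-D: 16+11+6+21+15+8 = 77  ← best
The minimum is 77.
One optimal route: D → E → W → F → M → S → D (or its reverse).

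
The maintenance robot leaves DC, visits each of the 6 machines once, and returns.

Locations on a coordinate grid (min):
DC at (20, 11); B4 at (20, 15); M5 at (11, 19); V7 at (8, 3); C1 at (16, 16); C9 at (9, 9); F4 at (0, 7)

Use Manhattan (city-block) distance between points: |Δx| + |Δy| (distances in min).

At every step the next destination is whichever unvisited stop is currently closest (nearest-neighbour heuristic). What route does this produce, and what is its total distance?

At DC the remaining stops are B4 4, C1 9, C9 13, M5 17, V7 20, F4 24; go to B4.
At B4 the remaining stops are C1 5, M5 13, C9 17, V7 24, F4 28; go to C1.
At C1 the remaining stops are M5 8, C9 14, V7 21, F4 25; go to M5.
At M5 the remaining stops are C9 12, V7 19, F4 23; go to C9.
At C9 the remaining stops are V7 7, F4 11; go to V7.
At V7 the remaining stops are F4 12; go to F4.
Return F4→DC: 24.
Total = 4 + 5 + 8 + 12 + 7 + 12 + 24 = 72.

Nearest-neighbour total = 72 min; route DC → B4 → C1 → M5 → C9 → V7 → F4 → DC.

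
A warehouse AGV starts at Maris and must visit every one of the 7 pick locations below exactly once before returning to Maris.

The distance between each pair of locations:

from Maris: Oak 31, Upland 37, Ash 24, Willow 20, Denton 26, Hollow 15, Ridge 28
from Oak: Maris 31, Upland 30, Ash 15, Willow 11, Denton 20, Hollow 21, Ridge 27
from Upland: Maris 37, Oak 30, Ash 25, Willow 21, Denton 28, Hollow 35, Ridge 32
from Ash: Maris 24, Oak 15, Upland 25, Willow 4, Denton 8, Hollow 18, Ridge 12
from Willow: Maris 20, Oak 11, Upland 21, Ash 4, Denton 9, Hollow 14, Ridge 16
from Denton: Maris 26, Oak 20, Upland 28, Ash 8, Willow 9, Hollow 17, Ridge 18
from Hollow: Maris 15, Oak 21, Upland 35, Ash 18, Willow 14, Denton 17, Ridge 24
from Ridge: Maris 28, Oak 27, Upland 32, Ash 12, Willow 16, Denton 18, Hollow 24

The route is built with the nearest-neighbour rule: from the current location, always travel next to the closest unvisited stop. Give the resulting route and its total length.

At Maris the remaining stops are Hollow 15, Willow 20, Ash 24, Denton 26, Ridge 28, Oak 31, Upland 37; go to Hollow.
At Hollow the remaining stops are Willow 14, Denton 17, Ash 18, Oak 21, Ridge 24, Upland 35; go to Willow.
At Willow the remaining stops are Ash 4, Denton 9, Oak 11, Ridge 16, Upland 21; go to Ash.
At Ash the remaining stops are Denton 8, Ridge 12, Oak 15, Upland 25; go to Denton.
At Denton the remaining stops are Ridge 18, Oak 20, Upland 28; go to Ridge.
At Ridge the remaining stops are Oak 27, Upland 32; go to Oak.
At Oak the remaining stops are Upland 30; go to Upland.
Return Upland→Maris: 37.
Total = 15 + 14 + 4 + 8 + 18 + 27 + 30 + 37 = 153.

153 along Maris → Hollow → Willow → Ash → Denton → Ridge → Oak → Upland → Maris.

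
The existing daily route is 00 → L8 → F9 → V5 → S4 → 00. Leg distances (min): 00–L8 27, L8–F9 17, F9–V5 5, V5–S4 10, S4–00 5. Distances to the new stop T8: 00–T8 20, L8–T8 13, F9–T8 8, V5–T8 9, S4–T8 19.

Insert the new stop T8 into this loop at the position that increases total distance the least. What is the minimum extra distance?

Insertion cost between consecutive stops i–j is d(i,T8) + d(T8,j) − d(i,j):
  between 00 and L8: 20 + 13 − 27 = 6
  between L8 and F9: 13 + 8 − 17 = 4
  between F9 and V5: 8 + 9 − 5 = 12
  between V5 and S4: 9 + 19 − 10 = 18
  between S4 and 00: 19 + 20 − 5 = 34
Cheapest insertion is between L8 and F9, adding 4.
New total = 64 + 4 = 68.

Adding 4 min by placing T8 on the L8–F9 leg.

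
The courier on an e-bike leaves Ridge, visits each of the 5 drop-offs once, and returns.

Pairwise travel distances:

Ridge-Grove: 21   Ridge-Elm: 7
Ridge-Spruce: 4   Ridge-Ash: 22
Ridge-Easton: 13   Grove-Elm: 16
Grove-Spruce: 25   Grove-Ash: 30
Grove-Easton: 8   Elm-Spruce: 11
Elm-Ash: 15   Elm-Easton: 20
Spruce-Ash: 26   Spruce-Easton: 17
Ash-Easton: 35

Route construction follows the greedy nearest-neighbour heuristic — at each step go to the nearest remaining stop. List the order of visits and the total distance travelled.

Total distance 81 via the nearest-neighbour route Ridge → Spruce → Elm → Ash → Grove → Easton → Ridge.

Ridge → [Spruce:4 / Elm:7 / Easton:13 / Grove:21 / Ash:22] → Spruce (4)
Spruce → [Elm:11 / Easton:17 / Grove:25 / Ash:26] → Elm (11)
Elm → [Ash:15 / Grove:16 / Easton:20] → Ash (15)
Ash → [Grove:30 / Easton:35] → Grove (30)
Grove → [Easton:8] → Easton (8)
Return Easton→Ridge: 13.
Total = 4 + 11 + 15 + 30 + 8 + 13 = 81.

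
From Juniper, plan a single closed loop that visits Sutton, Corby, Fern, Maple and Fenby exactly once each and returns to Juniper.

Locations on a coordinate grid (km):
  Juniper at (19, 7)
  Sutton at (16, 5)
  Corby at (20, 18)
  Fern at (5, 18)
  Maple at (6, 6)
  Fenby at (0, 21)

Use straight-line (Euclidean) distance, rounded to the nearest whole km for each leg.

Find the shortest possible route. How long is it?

There are 60 distinct closed tours to check (reversals are equivalent).
Juniper - Sutton - Corby - Fern - Maple - Fenby - Juniper: 4+14+15+12+16+24 = 85
Juniper - Sutton - Corby - Fern - Fenby - Maple - Juniper: 4+14+15+6+16+13 = 68
Juniper - Sutton - Corby - Maple - Fern - Fenby - Juniper: 4+14+18+12+6+24 = 78
Juniper - Sutton - Corby - Maple - Fenby - Fern - Juniper: 4+14+18+16+6+18 = 76
Juniper - Sutton - Corby - Fenby - Fern - Maple - Juniper: 4+14+20+6+12+13 = 69
Juniper - Sutton - Corby - Fenby - Maple - Fern - Juniper: 4+14+20+16+12+18 = 84
Juniper - Sutton - Fern - Corby - Maple - Fenby - Juniper: 4+17+15+18+16+24 = 94
Juniper - Sutton - Fern - Corby - Fenby - Maple - Juniper: 4+17+15+20+16+13 = 85
Juniper - Sutton - Fern - Maple - Corby - Fenby - Juniper: 4+17+12+18+20+24 = 95
Juniper - Sutton - Fern - Maple - Fenby - Corby - Juniper: 4+17+12+16+20+11 = 80
Juniper - Sutton - Fern - Fenby - Corby - Maple - Juniper: 4+17+6+20+18+13 = 78
Juniper - Sutton - Fern - Fenby - Maple - Corby - Juniper: 4+17+6+16+18+11 = 72
Juniper - Sutton - Maple - Corby - Fern - Fenby - Juniper: 4+10+18+15+6+24 = 77
Juniper - Sutton - Maple - Corby - Fenby - Fern - Juniper: 4+10+18+20+6+18 = 76
… (46 more)
Juniper - Sutton - Maple - Fenby - Fern - Corby - Juniper: 4+10+16+6+15+11 = 62  ← best
The minimum is 62.
One optimal route: Juniper → Sutton → Maple → Fenby → Fern → Corby → Juniper (or its reverse).

Minimum total distance: 62 km.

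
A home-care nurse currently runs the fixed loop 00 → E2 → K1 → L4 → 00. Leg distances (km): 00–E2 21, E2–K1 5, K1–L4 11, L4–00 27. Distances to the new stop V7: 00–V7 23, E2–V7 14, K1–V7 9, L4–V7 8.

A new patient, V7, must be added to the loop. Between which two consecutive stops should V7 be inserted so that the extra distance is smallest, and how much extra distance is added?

Adding 4 km by placing V7 on the L4–00 leg.

Insertion cost between consecutive stops i–j is d(i,V7) + d(V7,j) − d(i,j):
  between 00 and E2: 23 + 14 − 21 = 16
  between E2 and K1: 14 + 9 − 5 = 18
  between K1 and L4: 9 + 8 − 11 = 6
  between L4 and 00: 8 + 23 − 27 = 4
Cheapest insertion is between L4 and 00, adding 4.
New total = 64 + 4 = 68.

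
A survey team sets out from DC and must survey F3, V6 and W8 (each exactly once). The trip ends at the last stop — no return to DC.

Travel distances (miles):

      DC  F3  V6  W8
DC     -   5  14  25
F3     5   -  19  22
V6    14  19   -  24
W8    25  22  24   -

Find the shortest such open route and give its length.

There are 3! = 6 possible orderings.
DC → F3 → V6 → W8: 5+19+24 = 48
DC → F3 → W8 → V6: 5+22+24 = 51
DC → V6 → F3 → W8: 14+19+22 = 55
DC → V6 → W8 → F3: 14+24+22 = 60
DC → W8 → F3 → V6: 25+22+19 = 66
DC → W8 → V6 → F3: 25+24+19 = 68
The minimum is 48.
One shortest path: DC → F3 → V6 → W8.

Shortest open route: 48 miles.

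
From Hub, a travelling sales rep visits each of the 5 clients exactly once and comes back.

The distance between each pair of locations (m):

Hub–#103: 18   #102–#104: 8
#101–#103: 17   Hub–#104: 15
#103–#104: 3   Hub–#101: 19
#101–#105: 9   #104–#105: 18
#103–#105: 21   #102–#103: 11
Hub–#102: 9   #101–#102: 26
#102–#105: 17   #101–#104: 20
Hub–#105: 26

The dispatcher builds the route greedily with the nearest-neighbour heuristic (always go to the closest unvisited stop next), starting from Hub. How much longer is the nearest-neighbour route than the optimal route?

Hub: #102=9, #104=15, #103=18, #101=19, #105=26 ⇒ #102
#102: #104=8, #103=11, #105=17, #101=26 ⇒ #104
#104: #103=3, #105=18, #101=20 ⇒ #103
#103: #101=17, #105=21 ⇒ #101
#101: #105=9 ⇒ #105
NN route Hub → #102 → #104 → #103 → #101 → #105 → Hub costs 72.
Optimal: Hub → #101 → #105 → #103 → #104 → #102 → Hub costs 69 (by enumerating all 60 distinct tours).
Excess = 72 − 69 = 3.

The nearest-neighbour route is 3 m longer than optimal.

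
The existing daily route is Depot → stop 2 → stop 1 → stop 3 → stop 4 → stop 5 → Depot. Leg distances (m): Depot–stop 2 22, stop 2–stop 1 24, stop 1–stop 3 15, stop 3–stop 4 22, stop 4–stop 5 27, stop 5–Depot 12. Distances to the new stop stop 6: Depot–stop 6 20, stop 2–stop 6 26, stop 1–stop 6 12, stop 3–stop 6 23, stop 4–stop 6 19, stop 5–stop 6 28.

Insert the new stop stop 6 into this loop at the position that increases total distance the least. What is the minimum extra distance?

Insertion cost between consecutive stops i–j is d(i,stop 6) + d(stop 6,j) − d(i,j):
  between Depot and stop 2: 20 + 26 − 22 = 24
  between stop 2 and stop 1: 26 + 12 − 24 = 14
  between stop 1 and stop 3: 12 + 23 − 15 = 20
  between stop 3 and stop 4: 23 + 19 − 22 = 20
  between stop 4 and stop 5: 19 + 28 − 27 = 20
  between stop 5 and Depot: 28 + 20 − 12 = 36
Cheapest insertion is between stop 2 and stop 1, adding 14.
New total = 122 + 14 = 136.

Minimum extra distance: 14 m, inserting stop 6 between stop 2 and stop 1.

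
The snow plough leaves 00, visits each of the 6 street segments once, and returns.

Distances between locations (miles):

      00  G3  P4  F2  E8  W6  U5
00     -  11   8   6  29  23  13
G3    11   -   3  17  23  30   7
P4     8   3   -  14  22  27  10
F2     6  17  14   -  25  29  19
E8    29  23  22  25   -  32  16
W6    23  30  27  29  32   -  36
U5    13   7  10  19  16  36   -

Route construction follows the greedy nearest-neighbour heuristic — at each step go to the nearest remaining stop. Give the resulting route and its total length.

Total distance 101 miles via the nearest-neighbour route 00 → F2 → P4 → G3 → U5 → E8 → W6 → 00.

At 00 the remaining stops are F2 6, P4 8, G3 11, U5 13, W6 23, E8 29; go to F2.
At F2 the remaining stops are P4 14, G3 17, U5 19, E8 25, W6 29; go to P4.
At P4 the remaining stops are G3 3, U5 10, E8 22, W6 27; go to G3.
At G3 the remaining stops are U5 7, E8 23, W6 30; go to U5.
At U5 the remaining stops are E8 16, W6 36; go to E8.
At E8 the remaining stops are W6 32; go to W6.
Return W6→00: 23.
Total = 6 + 14 + 3 + 7 + 16 + 32 + 23 = 101.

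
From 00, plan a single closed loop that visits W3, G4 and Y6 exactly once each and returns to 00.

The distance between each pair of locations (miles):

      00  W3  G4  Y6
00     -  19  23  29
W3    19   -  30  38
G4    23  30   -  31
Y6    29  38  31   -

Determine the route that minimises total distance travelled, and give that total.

00 - W3 - G4 - Y6 - 00: 19+30+31+29 = 109
00 - W3 - Y6 - G4 - 00: 19+38+31+23 = 111
00 - G4 - W3 - Y6 - 00: 23+30+38+29 = 120
The minimum is 109.
One optimal route: 00 → W3 → G4 → Y6 → 00 (or its reverse).

Shortest round trip = 109 miles.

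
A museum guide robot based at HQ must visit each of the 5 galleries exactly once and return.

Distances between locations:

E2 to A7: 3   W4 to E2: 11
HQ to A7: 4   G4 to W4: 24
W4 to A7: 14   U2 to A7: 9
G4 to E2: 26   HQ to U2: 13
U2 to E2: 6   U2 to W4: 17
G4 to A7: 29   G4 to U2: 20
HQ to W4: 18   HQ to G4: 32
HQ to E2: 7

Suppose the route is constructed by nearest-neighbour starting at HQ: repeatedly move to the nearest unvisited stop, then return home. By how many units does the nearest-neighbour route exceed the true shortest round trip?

From HQ: A7=4, E2=7, U2=13, W4=18, G4=32 → choose A7 (4).
From A7: E2=3, U2=9, W4=14, G4=29 → choose E2 (3).
From E2: U2=6, W4=11, G4=26 → choose U2 (6).
From U2: W4=17, G4=20 → choose W4 (17).
From W4: G4=24 → choose G4 (24).
NN route HQ → A7 → E2 → U2 → W4 → G4 → HQ costs 86.
Optimal: HQ → U2 → G4 → W4 → E2 → A7 → HQ costs 75 (by enumerating all 60 distinct tours).
Excess = 86 − 75 = 11.

11 longer than the optimal tour.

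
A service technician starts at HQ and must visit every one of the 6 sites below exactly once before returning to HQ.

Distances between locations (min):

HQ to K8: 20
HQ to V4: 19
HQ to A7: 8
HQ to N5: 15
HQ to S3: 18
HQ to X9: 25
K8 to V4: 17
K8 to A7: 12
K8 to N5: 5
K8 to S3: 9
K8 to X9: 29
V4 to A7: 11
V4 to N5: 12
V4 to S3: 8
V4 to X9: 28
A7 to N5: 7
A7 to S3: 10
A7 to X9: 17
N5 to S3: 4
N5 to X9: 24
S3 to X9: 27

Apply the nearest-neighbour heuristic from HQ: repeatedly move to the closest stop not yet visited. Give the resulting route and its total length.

Total distance 98 min via the nearest-neighbour route HQ → A7 → N5 → S3 → V4 → K8 → X9 → HQ.

From HQ: distances to unvisited — A7=8, N5=15, S3=18, V4=19, K8=20, X9=25. Nearest is A7 (8).
From A7: distances to unvisited — N5=7, S3=10, V4=11, K8=12, X9=17. Nearest is N5 (7).
From N5: distances to unvisited — S3=4, K8=5, V4=12, X9=24. Nearest is S3 (4).
From S3: distances to unvisited — V4=8, K8=9, X9=27. Nearest is V4 (8).
From V4: distances to unvisited — K8=17, X9=28. Nearest is K8 (17).
From K8: distances to unvisited — X9=29. Nearest is X9 (29).
Return X9→HQ: 25.
Total = 8 + 7 + 4 + 8 + 17 + 29 + 25 = 98.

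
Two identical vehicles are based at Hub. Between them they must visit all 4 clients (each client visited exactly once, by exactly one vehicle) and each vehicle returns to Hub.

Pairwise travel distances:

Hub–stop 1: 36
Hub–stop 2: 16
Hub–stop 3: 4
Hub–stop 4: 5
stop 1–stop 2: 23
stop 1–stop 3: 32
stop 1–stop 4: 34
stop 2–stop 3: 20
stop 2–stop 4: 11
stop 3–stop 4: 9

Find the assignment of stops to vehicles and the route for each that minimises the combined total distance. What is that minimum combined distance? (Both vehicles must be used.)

83 — the smallest possible combined total.

Check every non-empty split of the stops between the two vehicles; for each half take its own optimal tour:
  {stop 1} + {stop 2, stop 3, stop 4}: 72 + 40 = 112
  {stop 2} + {stop 1, stop 3, stop 4}: 32 + 75 = 107
  {stop 1, stop 2} + {stop 3, stop 4}: 75 + 18 = 93
  {stop 3} + {stop 1, stop 2, stop 4}: 8 + 75 = 83
  {stop 1, stop 3} + {stop 2, stop 4}: 72 + 32 = 104
  {stop 2, stop 3} + {stop 1, stop 4}: 40 + 75 = 115
  … (7 splits in total)
Best: vehicle 1 Hub → stop 3 → Hub = 8; vehicle 2 Hub → stop 1 → stop 2 → stop 4 → Hub = 75; combined 83.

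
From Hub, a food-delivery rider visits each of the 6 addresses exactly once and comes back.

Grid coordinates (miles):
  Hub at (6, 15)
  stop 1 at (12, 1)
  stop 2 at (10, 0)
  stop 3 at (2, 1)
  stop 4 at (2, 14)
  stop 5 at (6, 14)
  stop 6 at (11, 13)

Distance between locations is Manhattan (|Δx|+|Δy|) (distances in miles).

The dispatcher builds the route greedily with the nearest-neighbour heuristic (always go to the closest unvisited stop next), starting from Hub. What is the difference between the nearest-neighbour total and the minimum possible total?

From Hub: stop 5=1, stop 4=5, stop 6=7, stop 3=18, stop 2=19, stop 1=20 → choose stop 5 (1).
From stop 5: stop 4=4, stop 6=6, stop 3=17, stop 2=18, stop 1=19 → choose stop 4 (4).
From stop 4: stop 6=10, stop 3=13, stop 2=22, stop 1=23 → choose stop 6 (10).
From stop 6: stop 1=13, stop 2=14, stop 3=21 → choose stop 1 (13).
From stop 1: stop 2=3, stop 3=10 → choose stop 2 (3).
From stop 2: stop 3=9 → choose stop 3 (9).
NN route Hub → stop 5 → stop 4 → stop 6 → stop 1 → stop 2 → stop 3 → Hub costs 58.
Optimal: Hub → stop 4 → stop 3 → stop 2 → stop 1 → stop 6 → stop 5 → Hub costs 50 (by enumerating all 360 distinct tours).
Excess = 58 − 50 = 8.

The nearest-neighbour route is 8 miles longer than optimal.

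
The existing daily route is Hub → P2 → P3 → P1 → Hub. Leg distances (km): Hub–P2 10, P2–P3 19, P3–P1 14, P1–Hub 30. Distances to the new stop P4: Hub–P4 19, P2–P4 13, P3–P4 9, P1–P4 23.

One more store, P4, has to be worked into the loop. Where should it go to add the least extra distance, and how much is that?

Insertion cost between consecutive stops i–j is d(i,P4) + d(P4,j) − d(i,j):
  between Hub and P2: 19 + 13 − 10 = 22
  between P2 and P3: 13 + 9 − 19 = 3
  between P3 and P1: 9 + 23 − 14 = 18
  between P1 and Hub: 23 + 19 − 30 = 12
Cheapest insertion is between P2 and P3, adding 3.
New total = 73 + 3 = 76.

Minimum extra distance: 3 km, inserting P4 between P2 and P3.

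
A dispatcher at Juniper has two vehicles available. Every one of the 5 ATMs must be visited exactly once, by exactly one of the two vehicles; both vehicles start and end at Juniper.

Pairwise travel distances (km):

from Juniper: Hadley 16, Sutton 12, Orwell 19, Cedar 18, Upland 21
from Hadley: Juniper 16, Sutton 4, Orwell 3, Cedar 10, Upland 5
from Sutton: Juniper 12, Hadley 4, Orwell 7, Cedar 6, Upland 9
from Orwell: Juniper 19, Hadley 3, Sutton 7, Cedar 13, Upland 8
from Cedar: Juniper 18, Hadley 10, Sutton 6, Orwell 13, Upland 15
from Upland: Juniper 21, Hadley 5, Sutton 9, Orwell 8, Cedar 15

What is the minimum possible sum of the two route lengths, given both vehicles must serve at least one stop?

Try each way of splitting the stops between the two vehicles (each non-empty) and, for each split, find the best tour for each vehicle:
  {Hadley} + {Sutton, Orwell, Cedar, Upland}: 32 + 60 = 92
  {Sutton} + {Hadley, Orwell, Cedar, Upland}: 24 + 60 = 84
  {Hadley, Sutton} + {Orwell, Cedar, Upland}: 32 + 60 = 92
  {Orwell} + {Hadley, Sutton, Cedar, Upland}: 38 + 54 = 92
  {Hadley, Orwell} + {Sutton, Cedar, Upland}: 38 + 54 = 92
  {Sutton, Orwell} + {Hadley, Cedar, Upland}: 38 + 54 = 92
  … (15 splits in total)
Best: vehicle 1 Juniper → Sutton → Juniper = 24; vehicle 2 Juniper → Hadley → Orwell → Upland → Cedar → Juniper = 60; combined 84.

84 km — the smallest possible combined total.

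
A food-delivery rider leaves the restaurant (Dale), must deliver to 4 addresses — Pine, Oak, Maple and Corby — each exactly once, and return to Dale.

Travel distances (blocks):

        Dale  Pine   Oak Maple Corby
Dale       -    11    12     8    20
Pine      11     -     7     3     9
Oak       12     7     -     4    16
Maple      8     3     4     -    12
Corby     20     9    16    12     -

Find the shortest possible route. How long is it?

There are 12 distinct closed tours to check (reversals are equivalent).
Dale-Pine-Oak-Maple-Corby-Dale: 11+7+4+12+20 = 54
Dale-Pine-Oak-Corby-Maple-Dale: 11+7+16+12+8 = 54
Dale-Pine-Maple-Oak-Corby-Dale: 11+3+4+16+20 = 54
Dale-Pine-Maple-Corby-Oak-Dale: 11+3+12+16+12 = 54
Dale-Pine-Corby-Oak-Maple-Dale: 11+9+16+4+8 = 48
Dale-Pine-Corby-Maple-Oak-Dale: 11+9+12+4+12 = 48
Dale-Oak-Pine-Maple-Corby-Dale: 12+7+3+12+20 = 54
Dale-Oak-Pine-Corby-Maple-Dale: 12+7+9+12+8 = 48
Dale-Oak-Maple-Pine-Corby-Dale: 12+4+3+9+20 = 48
Dale-Oak-Corby-Pine-Maple-Dale: 12+16+9+3+8 = 48
Dale-Maple-Pine-Oak-Corby-Dale: 8+3+7+16+20 = 54
Dale-Maple-Oak-Pine-Corby-Dale: 8+4+7+9+20 = 48
The minimum is 48.
One optimal route: Dale → Pine → Corby → Oak → Maple → Dale (or its reverse).

Minimum total distance: 48 blocks.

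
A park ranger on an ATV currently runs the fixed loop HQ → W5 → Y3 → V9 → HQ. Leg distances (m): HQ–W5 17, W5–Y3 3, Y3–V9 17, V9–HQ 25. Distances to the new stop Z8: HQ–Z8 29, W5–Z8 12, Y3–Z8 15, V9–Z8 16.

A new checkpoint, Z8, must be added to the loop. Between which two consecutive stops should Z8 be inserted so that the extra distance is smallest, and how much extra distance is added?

Insertion cost between consecutive stops i–j is d(i,Z8) + d(Z8,j) − d(i,j):
  between HQ and W5: 29 + 12 − 17 = 24
  between W5 and Y3: 12 + 15 − 3 = 24
  between Y3 and V9: 15 + 16 − 17 = 14
  between V9 and HQ: 16 + 29 − 25 = 20
Cheapest insertion is between Y3 and V9, adding 14.
New total = 62 + 14 = 76.

Minimum extra distance: 14 m, inserting Z8 between Y3 and V9.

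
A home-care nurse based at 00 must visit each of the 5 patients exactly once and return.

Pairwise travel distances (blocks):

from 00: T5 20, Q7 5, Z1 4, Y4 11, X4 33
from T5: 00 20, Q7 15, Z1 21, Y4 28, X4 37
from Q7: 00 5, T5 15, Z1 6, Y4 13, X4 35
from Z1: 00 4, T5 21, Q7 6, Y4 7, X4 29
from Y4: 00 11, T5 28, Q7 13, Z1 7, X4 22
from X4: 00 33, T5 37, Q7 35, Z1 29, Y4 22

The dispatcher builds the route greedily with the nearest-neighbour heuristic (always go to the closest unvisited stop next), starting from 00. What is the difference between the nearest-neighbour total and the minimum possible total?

00: Z1=4, Q7=5, Y4=11, T5=20, X4=33 ⇒ Z1
Z1: Q7=6, Y4=7, T5=21, X4=29 ⇒ Q7
Q7: Y4=13, T5=15, X4=35 ⇒ Y4
Y4: X4=22, T5=28 ⇒ X4
X4: T5=37 ⇒ T5
NN route 00 → Z1 → Q7 → Y4 → X4 → T5 → 00 costs 102.
Optimal: 00 → Q7 → T5 → X4 → Y4 → Z1 → 00 costs 90 (by enumerating all 60 distinct tours).
Excess = 102 − 90 = 12.

The nearest-neighbour route is 12 blocks longer than optimal.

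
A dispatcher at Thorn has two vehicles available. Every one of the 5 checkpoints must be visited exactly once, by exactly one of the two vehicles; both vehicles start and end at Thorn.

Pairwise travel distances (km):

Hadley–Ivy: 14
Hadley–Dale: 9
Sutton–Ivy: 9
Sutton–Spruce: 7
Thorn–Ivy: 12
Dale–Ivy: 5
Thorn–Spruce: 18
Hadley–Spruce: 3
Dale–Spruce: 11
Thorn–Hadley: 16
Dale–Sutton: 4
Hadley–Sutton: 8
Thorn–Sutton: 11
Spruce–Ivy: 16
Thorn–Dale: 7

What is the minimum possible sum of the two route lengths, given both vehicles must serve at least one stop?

61 km — the smallest possible combined total.

There are 2^4 − 1 = 15 ways to divide the 5 stops into two non-empty groups. For each, the best each vehicle can do is its own shortest tour through its group:
  {Hadley} + {Dale, Sutton, Spruce, Ivy}: 32 + 46 = 78
  {Dale} + {Hadley, Sutton, Spruce, Ivy}: 14 + 47 = 61
  {Hadley, Dale} + {Sutton, Spruce, Ivy}: 32 + 46 = 78
  {Sutton} + {Hadley, Dale, Spruce, Ivy}: 22 + 47 = 69
  {Hadley, Sutton} + {Dale, Spruce, Ivy}: 35 + 46 = 81
  {Dale, Sutton} + {Hadley, Spruce, Ivy}: 22 + 47 = 69
  … (15 splits in total)
Best: vehicle 1 Thorn → Dale → Thorn = 14; vehicle 2 Thorn → Hadley → Spruce → Sutton → Ivy → Thorn = 47; combined 61.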